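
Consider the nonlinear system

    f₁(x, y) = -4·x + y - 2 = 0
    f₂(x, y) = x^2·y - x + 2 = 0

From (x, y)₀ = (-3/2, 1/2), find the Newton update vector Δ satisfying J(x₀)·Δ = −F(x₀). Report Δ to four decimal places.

(0.8462, -1.1154)

At (-3/2, 1/2): F = (4.5000, 4.6250).
Jacobian J = [[-4, 1], [2·x·y - 1, x^2]].
At the point, J = [[-4.0000, 1.0000], [-2.5000, 2.2500]] (det J = -6.5000).
Solving J·Δ = −F gives Δ = (0.8462, -1.1154).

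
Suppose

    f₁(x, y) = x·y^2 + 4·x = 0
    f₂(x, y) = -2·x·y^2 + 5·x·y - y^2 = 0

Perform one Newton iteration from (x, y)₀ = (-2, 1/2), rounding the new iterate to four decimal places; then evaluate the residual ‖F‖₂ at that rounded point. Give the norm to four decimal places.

At (-2, 1/2): F = (-8.5000, -4.2500).
Jacobian J = [[y^2 + 4, 2·x·y], [-2·y^2 + 5·y, -4·x·y + 5·x - 2·y]].
At the point, J = [[4.2500, -2.0000], [2.0000, -7.0000]] (det J = -25.7500).
Solving J·Δ = −F gives Δ = (1.9806, -0.0413).
Then the next iterate is (x, y)₁ = (-0.0194, 0.4587).
Re-evaluating at (-0.0194, 0.4587): F = (-0.081682, -0.246736), so ‖F‖₂ = 0.2599.

0.2599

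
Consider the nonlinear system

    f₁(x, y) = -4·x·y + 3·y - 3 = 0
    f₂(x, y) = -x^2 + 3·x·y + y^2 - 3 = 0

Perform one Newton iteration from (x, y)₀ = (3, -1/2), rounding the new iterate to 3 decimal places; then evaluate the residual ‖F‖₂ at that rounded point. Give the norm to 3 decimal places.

5.483

At (3, -1/2): F = (1.500, -16.250).
Jacobian J = [[-4·y, -4·x + 3], [-2·x + 3·y, 3·x + 2·y]].
At the point, J = [[2.000, -9.000], [-7.500, 8.000]] (det J = -51.500).
Solving J·Δ = −F gives Δ = (-2.607, -0.413).
Then the next iterate is (x, y)₁ = (0.393, -0.913).
Re-evaluating at (0.393, -0.913): F = (-4.30376, -3.39731), so ‖F‖₂ = 5.483.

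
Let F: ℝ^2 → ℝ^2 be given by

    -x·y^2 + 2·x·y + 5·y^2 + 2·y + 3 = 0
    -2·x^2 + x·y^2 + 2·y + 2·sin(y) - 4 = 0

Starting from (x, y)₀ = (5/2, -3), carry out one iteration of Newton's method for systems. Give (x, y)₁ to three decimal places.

(2.821, -3.040)

At (5/2, -3): F = (4.500, -0.28224).
Jacobian J = [[-y^2 + 2·y, -2·x·y + 2·x + 10·y + 2], [-4·x + y^2, 2·x·y + 2·cos(y) + 2]].
At the point, J = [[-15.000, -8.000], [-1.000, -14.97998]] (det J = 216.69977).
Solving J·Δ = −F gives Δ = (0.321, -0.040).
Then the next iterate is (x, y)₁ = (2.821, -3.040).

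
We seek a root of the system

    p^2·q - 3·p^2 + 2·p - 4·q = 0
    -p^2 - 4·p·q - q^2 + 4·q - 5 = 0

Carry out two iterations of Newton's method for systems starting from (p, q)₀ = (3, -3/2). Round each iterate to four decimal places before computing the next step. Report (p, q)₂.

At (3, -3/2): F = (-28.5000, -4.2500).
Jacobian J = [[2·p·q - 6·p + 2, p^2 - 4], [-2·p - 4·q, -4·p - 2·q + 4]].
At the point, J = [[-25.0000, 5.0000], [0.0000, -5.0000]] (det J = 125.0000).
Solving J·Δ = −F gives Δ = (-1.3100, -0.8500).
Then the next iterate is (p, q)₁ = (1.6900, -2.3500).
Round to (1.6900, -2.3500) and repeat: F = (-2.500135, -6.8926), J = [[-16.0830, -1.1439], [6.0200, 1.9400]].
Δ = (-0.5237, 5.1781), so (p, q)₂ = (1.1663, 2.8281).

(1.1663, 2.8281)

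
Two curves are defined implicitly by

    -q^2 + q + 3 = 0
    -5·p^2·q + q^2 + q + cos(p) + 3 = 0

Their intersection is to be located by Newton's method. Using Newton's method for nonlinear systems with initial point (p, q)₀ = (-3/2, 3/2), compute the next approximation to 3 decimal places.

(-0.725, 2.625)

At (-3/2, 3/2): F = (2.250, -10.05426).
Jacobian J = [[0, -2·q + 1], [-10·p·q - sin(p), -5·p^2 + 2·q + 1]].
At the point, J = [[0.000, -2.000], [23.49749, -7.250]] (det J = 46.99499).
Solving J·Δ = −F gives Δ = (0.775, 1.125).
Then the next iterate is (p, q)₁ = (-0.725, 2.625).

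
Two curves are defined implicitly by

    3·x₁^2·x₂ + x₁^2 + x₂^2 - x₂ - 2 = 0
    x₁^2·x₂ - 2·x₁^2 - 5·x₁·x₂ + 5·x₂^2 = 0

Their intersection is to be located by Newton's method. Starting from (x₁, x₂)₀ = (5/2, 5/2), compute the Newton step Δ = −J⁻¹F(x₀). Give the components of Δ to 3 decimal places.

(-0.935, -0.665)

At (5/2, 5/2): F = (54.875, 3.125).
Jacobian J = [[6·x₁·x₂ + 2·x₁, 3·x₁^2 + 2·x₂ - 1], [2·x₁·x₂ - 4·x₁ - 5·x₂, x₁^2 - 5·x₁ + 10·x₂]].
At the point, J = [[42.500, 22.750], [-10.000, 18.750]] (det J = 1024.375).
Solving J·Δ = −F gives Δ = (-0.935, -0.665).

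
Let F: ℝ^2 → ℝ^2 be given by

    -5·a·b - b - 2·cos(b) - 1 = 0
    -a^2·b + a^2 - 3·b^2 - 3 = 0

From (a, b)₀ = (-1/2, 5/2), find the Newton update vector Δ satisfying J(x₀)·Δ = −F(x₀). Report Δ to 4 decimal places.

(0.0359, -1.4473)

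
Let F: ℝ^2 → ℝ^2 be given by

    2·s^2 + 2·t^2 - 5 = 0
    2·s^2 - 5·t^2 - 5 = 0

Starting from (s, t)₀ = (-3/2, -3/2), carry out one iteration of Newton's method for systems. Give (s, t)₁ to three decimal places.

At (-3/2, -3/2): F = (4.000, -11.750).
Jacobian J = [[4·s, 4·t], [4·s, -10·t]].
At the point, J = [[-6.000, -6.000], [-6.000, 15.000]] (det J = -126.000).
Solving J·Δ = −F gives Δ = (-0.083, 0.750).
Then the next iterate is (s, t)₁ = (-1.583, -0.750).

(-1.583, -0.750)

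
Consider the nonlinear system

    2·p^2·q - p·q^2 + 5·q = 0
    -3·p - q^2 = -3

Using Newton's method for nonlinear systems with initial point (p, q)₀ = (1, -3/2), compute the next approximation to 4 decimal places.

At (1, -3/2): F = (-12.7500, -2.2500).
Jacobian J = [[4·p·q - q^2, 2·p^2 - 2·p·q + 5], [-3, -2·q]].
At the point, J = [[-8.2500, 10.0000], [-3.0000, 3.0000]] (det J = 5.2500).
Solving J·Δ = −F gives Δ = (3.0000, 3.7500).
Then the next iterate is (p, q)₁ = (4.0000, 2.2500).

(4.0000, 2.2500)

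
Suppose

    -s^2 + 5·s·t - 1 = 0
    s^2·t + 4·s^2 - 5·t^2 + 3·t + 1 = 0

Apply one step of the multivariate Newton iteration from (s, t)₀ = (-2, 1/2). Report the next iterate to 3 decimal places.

(-0.967, 0.171)

At (-2, 1/2): F = (-10.000, 19.250).
Jacobian J = [[-2·s + 5·t, 5·s], [2·s·t + 8·s, s^2 - 10·t + 3]].
At the point, J = [[6.500, -10.000], [-18.000, 2.000]] (det J = -167.000).
Solving J·Δ = −F gives Δ = (1.033, -0.329).
Then the next iterate is (s, t)₁ = (-0.967, 0.171).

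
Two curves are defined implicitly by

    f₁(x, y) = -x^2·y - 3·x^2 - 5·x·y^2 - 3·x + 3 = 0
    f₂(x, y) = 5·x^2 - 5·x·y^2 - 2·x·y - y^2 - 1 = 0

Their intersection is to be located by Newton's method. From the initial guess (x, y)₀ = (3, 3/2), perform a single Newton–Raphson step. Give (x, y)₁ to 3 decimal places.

At (3, 3/2): F = (-80.250, -1.000).
Jacobian J = [[-2·x·y - 6·x - 5·y^2 - 3, -x^2 - 10·x·y], [10·x - 5·y^2 - 2·y, -10·x·y - 2·x - 2·y]].
At the point, J = [[-41.250, -54.000], [15.750, -54.000]] (det J = 3078.000).
Solving J·Δ = −F gives Δ = (-1.390, -0.424).
Then the next iterate is (x, y)₁ = (1.610, 1.076).

(1.610, 1.076)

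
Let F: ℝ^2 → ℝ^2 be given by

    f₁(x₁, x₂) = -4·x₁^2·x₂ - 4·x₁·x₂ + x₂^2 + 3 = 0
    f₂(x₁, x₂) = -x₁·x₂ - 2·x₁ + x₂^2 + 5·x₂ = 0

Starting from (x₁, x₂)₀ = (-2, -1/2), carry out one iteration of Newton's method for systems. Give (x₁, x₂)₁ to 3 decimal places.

At (-2, -1/2): F = (7.250, 0.750).
Jacobian J = [[-8·x₁·x₂ - 4·x₂, -4·x₁^2 - 4·x₁ + 2·x₂], [-x₂ - 2, -x₁ + 2·x₂ + 5]].
At the point, J = [[-6.000, -9.000], [-1.500, 6.000]] (det J = -49.500).
Solving J·Δ = −F gives Δ = (1.015, 0.129).
Then the next iterate is (x₁, x₂)₁ = (-0.985, -0.371).

(-0.985, -0.371)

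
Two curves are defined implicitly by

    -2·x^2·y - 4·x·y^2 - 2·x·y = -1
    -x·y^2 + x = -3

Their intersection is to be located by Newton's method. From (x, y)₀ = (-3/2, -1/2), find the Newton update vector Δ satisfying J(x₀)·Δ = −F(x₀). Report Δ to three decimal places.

At (-3/2, -1/2): F = (3.250, 1.875).
Jacobian J = [[-4·x·y - 4·y^2 - 2·y, -2·x^2 - 8·x·y - 2·x], [-y^2 + 1, -2·x·y]].
At the point, J = [[-3.000, -7.500], [0.750, -1.500]] (det J = 10.125).
Solving J·Δ = −F gives Δ = (-0.907, 0.796).

(-0.907, 0.796)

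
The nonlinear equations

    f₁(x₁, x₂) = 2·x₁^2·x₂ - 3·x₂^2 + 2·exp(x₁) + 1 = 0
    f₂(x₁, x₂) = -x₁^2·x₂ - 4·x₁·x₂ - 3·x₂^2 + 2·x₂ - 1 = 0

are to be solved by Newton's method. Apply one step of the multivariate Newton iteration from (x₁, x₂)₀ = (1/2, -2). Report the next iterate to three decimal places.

(0.905, -1.281)

At (1/2, -2): F = (-8.70256, -12.500).
Jacobian J = [[4·x₁·x₂ + 2·exp(x₁), 2·x₁^2 - 6·x₂], [-2·x₁·x₂ - 4·x₂, -x₁^2 - 4·x₁ - 6·x₂ + 2]].
At the point, J = [[-0.70256, 12.500], [10.000, 11.750]] (det J = -133.25505).
Solving J·Δ = −F gives Δ = (0.405, 0.719).
Then the next iterate is (x₁, x₂)₁ = (0.905, -1.281).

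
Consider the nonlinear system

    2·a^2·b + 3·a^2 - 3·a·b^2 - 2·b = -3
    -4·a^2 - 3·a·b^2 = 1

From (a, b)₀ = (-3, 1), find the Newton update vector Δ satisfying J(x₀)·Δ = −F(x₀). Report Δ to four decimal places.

(1.4847, -0.1766)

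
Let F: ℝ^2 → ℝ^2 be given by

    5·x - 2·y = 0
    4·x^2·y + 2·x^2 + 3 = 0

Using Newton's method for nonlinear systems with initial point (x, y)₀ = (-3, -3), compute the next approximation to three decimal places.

At (-3, -3): F = (-9.000, -87.000).
Jacobian J = [[5, -2], [8·x·y + 4·x, 4·x^2]].
At the point, J = [[5.000, -2.000], [60.000, 36.000]] (det J = 300.000).
Solving J·Δ = −F gives Δ = (1.660, -0.350).
Then the next iterate is (x, y)₁ = (-1.340, -3.350).

(-1.340, -3.350)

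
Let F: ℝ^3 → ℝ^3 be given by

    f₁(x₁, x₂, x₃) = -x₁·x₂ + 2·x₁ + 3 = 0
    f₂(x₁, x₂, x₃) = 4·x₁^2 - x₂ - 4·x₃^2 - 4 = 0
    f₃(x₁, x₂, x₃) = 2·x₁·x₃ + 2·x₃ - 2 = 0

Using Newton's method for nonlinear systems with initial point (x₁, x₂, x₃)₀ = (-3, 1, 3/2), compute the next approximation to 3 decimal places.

(-1.592, 0.531, 0.556)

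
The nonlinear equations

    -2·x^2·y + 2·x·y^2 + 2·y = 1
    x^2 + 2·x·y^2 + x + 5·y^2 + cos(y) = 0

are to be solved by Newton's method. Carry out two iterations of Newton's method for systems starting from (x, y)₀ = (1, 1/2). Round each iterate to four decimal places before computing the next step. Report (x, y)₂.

(-0.9737, 0.4213)

At (1, 1/2): F = (-0.5000, 4.627583).
Jacobian J = [[-4·x·y + 2·y^2, -2·x^2 + 4·x·y + 2], [2·x + 2·y^2 + 1, 4·x·y + 10·y - sin(y)]].
At the point, J = [[-1.5000, 2.0000], [3.5000, 6.520574]] (det J = -16.780862).
Solving J·Δ = −F gives Δ = (-0.7458, -0.3094).
Then the next iterate is (x, y)₁ = (0.2542, 0.1906).
Round to (0.2542, 0.1906) and repeat: F = (-0.624963, 1.500820), J = [[-0.121145, 2.064567], [1.581057, 1.910354]].
Δ = (-1.2279, 0.2307), so (x, y)₂ = (-0.9737, 0.4213).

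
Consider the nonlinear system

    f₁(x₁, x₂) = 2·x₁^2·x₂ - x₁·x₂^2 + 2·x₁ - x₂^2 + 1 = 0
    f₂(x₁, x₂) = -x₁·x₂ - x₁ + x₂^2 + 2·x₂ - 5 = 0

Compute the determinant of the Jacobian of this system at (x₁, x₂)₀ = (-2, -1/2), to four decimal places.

20.7500

J = [[4·x₁·x₂ - x₂^2 + 2, 2·x₁^2 - 2·x₁·x₂ - 2·x₂], [-x₂ - 1, -x₁ + 2·x₂ + 2]].
At the point, J = [[5.7500, 7.0000], [-0.5000, 3.0000]].
det J = 20.7500.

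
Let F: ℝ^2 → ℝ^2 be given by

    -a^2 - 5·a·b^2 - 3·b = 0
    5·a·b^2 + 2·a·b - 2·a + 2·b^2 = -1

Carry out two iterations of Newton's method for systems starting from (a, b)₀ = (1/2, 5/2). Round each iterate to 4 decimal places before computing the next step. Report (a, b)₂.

(-0.2050, 1.3269)

At (1/2, 5/2): F = (-23.3750, 30.6250).
Jacobian J = [[-2·a - 5·b^2, -10·a·b - 3], [5·b^2 + 2·b - 2, 10·a·b + 2·a + 4·b]].
At the point, J = [[-32.2500, -15.5000], [34.2500, 23.5000]] (det J = -227.0000).
Solving J·Δ = −F gives Δ = (-0.3287, -0.8241).
Then the next iterate is (a, b)₁ = (0.1713, 1.6759).
Round to (0.1713, 1.6759) and repeat: F = (-7.462645, 9.254446), J = [[-14.385804, -5.870817], [15.395004, 9.917017]].
Δ = (-0.3763, -0.3490), so (a, b)₂ = (-0.2050, 1.3269).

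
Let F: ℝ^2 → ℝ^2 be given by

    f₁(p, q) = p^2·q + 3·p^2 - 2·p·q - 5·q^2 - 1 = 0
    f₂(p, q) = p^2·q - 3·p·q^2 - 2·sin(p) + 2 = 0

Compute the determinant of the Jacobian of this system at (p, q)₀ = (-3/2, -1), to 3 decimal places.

J = [[2·p·q + 6·p - 2·q, p^2 - 2·p - 10·q], [2·p·q - 3·q^2 - 2·cos(p), p^2 - 6·p·q]].
At the point, J = [[-4.000, 15.250], [-0.14147, -6.750]].
det J = 29.157.

29.157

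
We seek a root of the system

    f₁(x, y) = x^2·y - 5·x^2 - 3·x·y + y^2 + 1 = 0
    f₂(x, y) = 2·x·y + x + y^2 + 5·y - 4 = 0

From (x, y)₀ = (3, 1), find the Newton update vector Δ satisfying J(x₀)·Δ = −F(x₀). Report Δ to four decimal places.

(-1.6275, -0.4706)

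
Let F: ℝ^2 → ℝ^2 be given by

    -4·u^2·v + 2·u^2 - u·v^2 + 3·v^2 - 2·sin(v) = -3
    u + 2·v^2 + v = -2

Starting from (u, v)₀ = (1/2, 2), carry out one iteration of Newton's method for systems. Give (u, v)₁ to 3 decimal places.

At (1/2, 2): F = (9.68141, 12.500).
Jacobian J = [[-8·u·v + 4·u - v^2, -4·u^2 - 2·u·v + 6·v - 2·cos(v)], [1, 4·v + 1]].
At the point, J = [[-10.000, 9.83229], [1.000, 9.000]] (det J = -99.83229).
Solving J·Δ = −F gives Δ = (-0.358, -1.349).
Then the next iterate is (u, v)₁ = (0.142, 0.651).

(0.142, 0.651)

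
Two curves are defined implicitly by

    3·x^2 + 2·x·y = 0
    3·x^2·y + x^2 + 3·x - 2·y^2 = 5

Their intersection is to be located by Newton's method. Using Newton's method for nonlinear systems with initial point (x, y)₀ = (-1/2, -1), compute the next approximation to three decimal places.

(-0.537, 0.933)

At (-1/2, -1): F = (1.750, -9.000).
Jacobian J = [[6·x + 2·y, 2·x], [6·x·y + 2·x + 3, 3·x^2 - 4·y]].
At the point, J = [[-5.000, -1.000], [5.000, 4.750]] (det J = -18.750).
Solving J·Δ = −F gives Δ = (-0.037, 1.933).
Then the next iterate is (x, y)₁ = (-0.537, 0.933).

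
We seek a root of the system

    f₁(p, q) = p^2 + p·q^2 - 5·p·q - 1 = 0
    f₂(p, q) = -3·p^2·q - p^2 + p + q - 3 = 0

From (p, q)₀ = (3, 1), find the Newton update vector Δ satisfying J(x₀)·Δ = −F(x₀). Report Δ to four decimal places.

(-0.8147, -0.6255)

At (3, 1): F = (-4.0000, -35.0000).
Jacobian J = [[2·p + q^2 - 5·q, 2·p·q - 5·p], [-6·p·q - 2·p + 1, -3·p^2 + 1]].
At the point, J = [[2.0000, -9.0000], [-23.0000, -26.0000]] (det J = -259.0000).
Solving J·Δ = −F gives Δ = (-0.8147, -0.6255).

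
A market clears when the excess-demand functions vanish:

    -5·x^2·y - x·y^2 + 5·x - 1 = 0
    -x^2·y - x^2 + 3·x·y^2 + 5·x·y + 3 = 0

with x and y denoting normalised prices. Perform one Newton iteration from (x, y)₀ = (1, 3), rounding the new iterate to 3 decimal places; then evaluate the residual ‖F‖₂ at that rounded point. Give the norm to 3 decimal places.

10.471

At (1, 3): F = (-20.000, 41.000).
Jacobian J = [[-10·x·y - y^2 + 5, -5·x^2 - 2·x·y], [-2·x·y - 2·x + 3·y^2 + 5·y, -x^2 + 6·x·y + 5·x]].
At the point, J = [[-34.000, -11.000], [34.000, 22.000]] (det J = -374.000).
Solving J·Δ = −F gives Δ = (0.029, -1.909).
Then the next iterate is (x, y)₁ = (1.029, 1.091).
Re-evaluating at (1.029, 1.091): F = (-2.85578, 10.07356), so ‖F‖₂ = 10.471.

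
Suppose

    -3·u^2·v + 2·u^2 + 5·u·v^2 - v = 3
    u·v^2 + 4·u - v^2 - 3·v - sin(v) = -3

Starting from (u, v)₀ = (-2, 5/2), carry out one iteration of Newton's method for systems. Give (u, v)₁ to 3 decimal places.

(-3.698, -0.364)

At (-2, 5/2): F = (-90.000, -31.84847).
Jacobian J = [[-6·u·v + 4·u + 5·v^2, -3·u^2 + 10·u·v - 1], [v^2 + 4, 2·u·v - 2·v - cos(v) - 3]].
At the point, J = [[53.250, -63.000], [10.250, -17.19886]] (det J = -270.08910).
Solving J·Δ = −F gives Δ = (-1.698, -2.864).
Then the next iterate is (u, v)₁ = (-3.698, -0.364).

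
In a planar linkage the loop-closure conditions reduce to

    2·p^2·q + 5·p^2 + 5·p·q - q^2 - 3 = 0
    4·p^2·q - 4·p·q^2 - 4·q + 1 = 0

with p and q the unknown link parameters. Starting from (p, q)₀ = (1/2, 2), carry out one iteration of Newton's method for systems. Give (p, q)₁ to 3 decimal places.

(0.427, 0.871)

At (1/2, 2): F = (0.250, -13.000).
Jacobian J = [[4·p·q + 10·p + 5·q, 2·p^2 + 5·p - 2·q], [8·p·q - 4·q^2, 4·p^2 - 8·p·q - 4]].
At the point, J = [[19.000, -1.000], [-8.000, -11.000]] (det J = -217.000).
Solving J·Δ = −F gives Δ = (-0.073, -1.129).
Then the next iterate is (p, q)₁ = (0.427, 0.871).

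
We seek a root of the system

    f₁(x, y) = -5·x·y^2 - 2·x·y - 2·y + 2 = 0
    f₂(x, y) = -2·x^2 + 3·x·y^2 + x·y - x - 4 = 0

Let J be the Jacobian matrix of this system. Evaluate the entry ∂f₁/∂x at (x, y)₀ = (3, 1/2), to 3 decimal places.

-2.250

∂f₁/∂x = -5·y^2 - 2·y.
At (3, 1/2) this is -2.250.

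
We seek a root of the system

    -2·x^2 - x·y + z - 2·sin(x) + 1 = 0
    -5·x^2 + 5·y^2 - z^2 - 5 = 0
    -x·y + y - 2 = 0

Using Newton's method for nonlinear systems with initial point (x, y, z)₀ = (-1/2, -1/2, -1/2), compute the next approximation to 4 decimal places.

(2.1348, 0.4551, -3.6489)

At (-1/2, -1/2, -1/2): F = (0.708851, -5.2500, -2.7500).
Jacobian J = [[-4·x - y - 2·cos(x), -x, 1], [-10·x, 10·y, -2·z], [-y, -x + 1, 0]].
At the point, J = [[0.744835, 0.5000, 1.0000], [5.0000, -5.0000, 1.0000], [0.5000, 1.5000, 0.0000]] (det J = 9.132748).
Solving J·Δ = −F gives Δ = (2.6348, 0.9551, -3.1489).
Then the next iterate is (x, y, z)₁ = (2.1348, 0.4551, -3.6489).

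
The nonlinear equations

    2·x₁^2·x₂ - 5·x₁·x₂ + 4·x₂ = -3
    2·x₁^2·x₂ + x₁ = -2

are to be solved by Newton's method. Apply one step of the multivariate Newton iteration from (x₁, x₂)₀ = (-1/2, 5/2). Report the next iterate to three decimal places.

At (-1/2, 5/2): F = (20.500, 2.750).
Jacobian J = [[4·x₁·x₂ - 5·x₂, 2·x₁^2 - 5·x₁ + 4], [4·x₁·x₂ + 1, 2·x₁^2]].
At the point, J = [[-17.500, 7.000], [-4.000, 0.500]] (det J = 19.250).
Solving J·Δ = −F gives Δ = (0.468, -1.760).
Then the next iterate is (x₁, x₂)₁ = (-0.032, 0.740).

(-0.032, 0.740)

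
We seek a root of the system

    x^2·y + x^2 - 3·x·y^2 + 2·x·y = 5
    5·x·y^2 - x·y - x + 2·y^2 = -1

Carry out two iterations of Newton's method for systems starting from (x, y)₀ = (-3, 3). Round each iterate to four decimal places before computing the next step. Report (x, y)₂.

At (-3, 3): F = (94.0000, -104.0000).
Jacobian J = [[2·x·y + 2·x - 3·y^2 + 2·y, x^2 - 6·x·y + 2·x], [5·y^2 - y - 1, 10·x·y - x + 4·y]].
At the point, J = [[-45.0000, 57.0000], [41.0000, -75.0000]] (det J = 1038.0000).
Solving J·Δ = −F gives Δ = (1.0809, -0.7958).
Then the next iterate is (x, y)₁ = (-1.9191, 2.2042).
Round to (-1.9191, 2.2042) and repeat: F = (26.312560, -29.753539), J = [[-22.465453, 25.225226], [21.088288, -31.564902]].
Δ = (0.4516, -0.6409), so (x, y)₂ = (-1.4675, 1.5633).

(-1.4675, 1.5633)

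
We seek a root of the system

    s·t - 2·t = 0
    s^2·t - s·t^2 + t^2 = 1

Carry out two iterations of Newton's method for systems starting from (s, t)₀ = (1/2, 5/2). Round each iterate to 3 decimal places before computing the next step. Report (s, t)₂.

(3.062, 5.710)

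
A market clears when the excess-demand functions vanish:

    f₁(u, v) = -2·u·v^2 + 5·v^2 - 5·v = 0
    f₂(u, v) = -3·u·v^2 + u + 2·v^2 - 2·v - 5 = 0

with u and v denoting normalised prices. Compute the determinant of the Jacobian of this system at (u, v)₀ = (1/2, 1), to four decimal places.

8.0000

J = [[-2·v^2, -4·u·v + 10·v - 5], [-3·v^2 + 1, -6·u·v + 4·v - 2]].
At the point, J = [[-2.0000, 3.0000], [-2.0000, -1.0000]].
det J = 8.0000.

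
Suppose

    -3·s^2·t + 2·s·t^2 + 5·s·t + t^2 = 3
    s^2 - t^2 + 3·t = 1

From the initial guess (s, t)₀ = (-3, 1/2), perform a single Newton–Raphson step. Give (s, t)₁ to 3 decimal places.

At (-3, 1/2): F = (-25.250, 9.250).
Jacobian J = [[-6·s·t + 2·t^2 + 5·t, -3·s^2 + 4·s·t + 5·s + 2·t], [2·s, -2·t + 3]].
At the point, J = [[12.000, -47.000], [-6.000, 2.000]] (det J = -258.000).
Solving J·Δ = −F gives Δ = (1.489, -0.157).
Then the next iterate is (s, t)₁ = (-1.511, 0.343).

(-1.511, 0.343)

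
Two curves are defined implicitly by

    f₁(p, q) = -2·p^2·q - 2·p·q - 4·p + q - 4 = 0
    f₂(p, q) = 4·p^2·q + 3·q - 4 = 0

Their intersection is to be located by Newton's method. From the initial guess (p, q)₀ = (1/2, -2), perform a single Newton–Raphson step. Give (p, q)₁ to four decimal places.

At (1/2, -2): F = (-5.0000, -12.0000).
Jacobian J = [[-4·p·q - 2·q - 4, -2·p^2 - 2·p + 1], [8·p·q, 4·p^2 + 3]].
At the point, J = [[4.0000, -0.5000], [-8.0000, 4.0000]] (det J = 12.0000).
Solving J·Δ = −F gives Δ = (2.1667, 7.3333).
Then the next iterate is (p, q)₁ = (2.6667, 5.3333).

(2.6667, 5.3333)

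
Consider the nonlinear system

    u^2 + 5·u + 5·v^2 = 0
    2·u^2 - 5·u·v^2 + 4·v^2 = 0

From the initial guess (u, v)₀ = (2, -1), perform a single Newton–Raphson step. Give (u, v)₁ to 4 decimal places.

At (2, -1): F = (19.0000, 2.0000).
Jacobian J = [[2·u + 5, 10·v], [4·u - 5·v^2, -10·u·v + 8·v]].
At the point, J = [[9.0000, -10.0000], [3.0000, 12.0000]] (det J = 138.0000).
Solving J·Δ = −F gives Δ = (-1.7971, 0.2826).
Then the next iterate is (u, v)₁ = (0.2029, -0.7174).

(0.2029, -0.7174)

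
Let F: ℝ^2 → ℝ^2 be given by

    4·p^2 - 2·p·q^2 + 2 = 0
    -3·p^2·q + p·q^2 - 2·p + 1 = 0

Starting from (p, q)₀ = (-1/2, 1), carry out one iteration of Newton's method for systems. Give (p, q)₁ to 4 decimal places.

At (-1/2, 1): F = (4.0000, 0.7500).
Jacobian J = [[8·p - 2·q^2, -4·p·q], [-6·p·q + q^2 - 2, -3·p^2 + 2·p·q]].
At the point, J = [[-6.0000, 2.0000], [2.0000, -1.7500]] (det J = 6.5000).
Solving J·Δ = −F gives Δ = (1.3077, 1.9231).
Then the next iterate is (p, q)₁ = (0.8077, 2.9231).

(0.8077, 2.9231)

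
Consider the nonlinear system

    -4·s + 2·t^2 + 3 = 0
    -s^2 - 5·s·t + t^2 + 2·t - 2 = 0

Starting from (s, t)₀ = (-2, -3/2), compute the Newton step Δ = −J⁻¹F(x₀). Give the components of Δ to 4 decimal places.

(-0.2727, 2.7652)

At (-2, -3/2): F = (15.5000, -21.7500).
Jacobian J = [[-4, 4·t], [-2·s - 5·t, -5·s + 2·t + 2]].
At the point, J = [[-4.0000, -6.0000], [11.5000, 9.0000]] (det J = 33.0000).
Solving J·Δ = −F gives Δ = (-0.2727, 2.7652).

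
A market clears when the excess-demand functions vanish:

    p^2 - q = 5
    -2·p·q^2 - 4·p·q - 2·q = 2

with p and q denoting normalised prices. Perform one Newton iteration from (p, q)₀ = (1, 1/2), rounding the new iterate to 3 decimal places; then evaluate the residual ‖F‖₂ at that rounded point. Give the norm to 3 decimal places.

5.035

At (1, 1/2): F = (-4.500, -5.500).
Jacobian J = [[2·p, -1], [-2·q^2 - 4·q, -4·p·q - 4·p - 2]].
At the point, J = [[2.000, -1.000], [-2.500, -8.000]] (det J = -18.500).
Solving J·Δ = −F gives Δ = (1.649, -1.203).
Then the next iterate is (p, q)₁ = (2.649, -0.703).
Re-evaluating at (2.649, -0.703): F = (2.72020, 4.23667), so ‖F‖₂ = 5.035.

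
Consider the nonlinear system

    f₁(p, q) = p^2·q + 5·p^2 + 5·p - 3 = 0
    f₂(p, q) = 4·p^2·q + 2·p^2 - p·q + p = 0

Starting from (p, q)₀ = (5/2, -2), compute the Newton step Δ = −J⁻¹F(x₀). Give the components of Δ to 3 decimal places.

At (5/2, -2): F = (28.250, -30.000).
Jacobian J = [[2·p·q + 10·p + 5, p^2], [8·p·q + 4·p - q + 1, 4·p^2 - p]].
At the point, J = [[20.000, 6.250], [-27.000, 22.500]] (det J = 618.750).
Solving J·Δ = −F gives Δ = (-1.330, -0.263).

(-1.330, -0.263)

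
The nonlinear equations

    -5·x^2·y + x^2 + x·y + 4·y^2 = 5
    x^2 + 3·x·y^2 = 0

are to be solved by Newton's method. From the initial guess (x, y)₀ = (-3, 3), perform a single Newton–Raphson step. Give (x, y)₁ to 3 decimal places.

At (-3, 3): F = (-104.000, -72.000).
Jacobian J = [[-10·x·y + 2·x + y, -5·x^2 + x + 8·y], [2·x + 3·y^2, 6·x·y]].
At the point, J = [[87.000, -24.000], [21.000, -54.000]] (det J = -4194.000).
Solving J·Δ = −F gives Δ = (0.927, -0.973).
Then the next iterate is (x, y)₁ = (-2.073, 2.027).

(-2.073, 2.027)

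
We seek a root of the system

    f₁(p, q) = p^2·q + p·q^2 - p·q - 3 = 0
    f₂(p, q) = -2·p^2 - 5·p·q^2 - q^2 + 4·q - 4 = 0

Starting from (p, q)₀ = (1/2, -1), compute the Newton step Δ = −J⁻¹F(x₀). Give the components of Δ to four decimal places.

(17.6667, 12.3333)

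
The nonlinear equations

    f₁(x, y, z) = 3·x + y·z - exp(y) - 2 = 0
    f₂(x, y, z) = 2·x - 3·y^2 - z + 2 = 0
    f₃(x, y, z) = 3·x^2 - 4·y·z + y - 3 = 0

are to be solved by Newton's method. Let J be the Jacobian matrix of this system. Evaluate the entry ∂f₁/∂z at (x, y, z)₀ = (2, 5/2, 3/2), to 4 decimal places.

2.5000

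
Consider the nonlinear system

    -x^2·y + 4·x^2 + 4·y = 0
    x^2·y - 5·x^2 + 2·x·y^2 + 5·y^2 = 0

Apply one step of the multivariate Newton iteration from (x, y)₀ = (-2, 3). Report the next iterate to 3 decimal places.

(2.000, -7.500)

At (-2, 3): F = (16.000, 1.000).
Jacobian J = [[-2·x·y + 8·x, -x^2 + 4], [2·x·y - 10·x + 2·y^2, x^2 + 4·x·y + 10·y]].
At the point, J = [[-4.000, 0.000], [26.000, 10.000]] (det J = -40.000).
Solving J·Δ = −F gives Δ = (4.000, -10.500).
Then the next iterate is (x, y)₁ = (2.000, -7.500).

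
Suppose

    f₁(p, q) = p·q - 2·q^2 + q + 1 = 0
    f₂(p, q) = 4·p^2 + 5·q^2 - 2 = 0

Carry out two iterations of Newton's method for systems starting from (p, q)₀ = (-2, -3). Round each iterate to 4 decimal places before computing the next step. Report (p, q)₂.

At (-2, -3): F = (-14.0000, 59.0000).
Jacobian J = [[q, p - 4·q + 1], [8·p, 10·q]].
At the point, J = [[-3.0000, 11.0000], [-16.0000, -30.0000]] (det J = 266.0000).
Solving J·Δ = −F gives Δ = (0.8609, 1.5075).
Then the next iterate is (p, q)₁ = (-1.1391, -1.4925).
Round to (-1.1391, -1.4925) and repeat: F = (-3.247506, 14.327976), J = [[-1.4925, 5.8309], [-9.1128, -14.9250]].
Δ = (0.4651, 0.6760), so (p, q)₂ = (-0.6740, -0.8165).

(-0.6740, -0.8165)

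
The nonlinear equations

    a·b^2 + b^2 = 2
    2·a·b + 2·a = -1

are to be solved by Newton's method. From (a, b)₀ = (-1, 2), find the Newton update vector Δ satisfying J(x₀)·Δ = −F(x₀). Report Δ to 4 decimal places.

At (-1, 2): F = (-2.0000, -5.0000).
Jacobian J = [[b^2, 2·a·b + 2·b], [2·b + 2, 2·a]].
At the point, J = [[4.0000, 0.0000], [6.0000, -2.0000]] (det J = -8.0000).
Solving J·Δ = −F gives Δ = (0.5000, -1.0000).

(0.5000, -1.0000)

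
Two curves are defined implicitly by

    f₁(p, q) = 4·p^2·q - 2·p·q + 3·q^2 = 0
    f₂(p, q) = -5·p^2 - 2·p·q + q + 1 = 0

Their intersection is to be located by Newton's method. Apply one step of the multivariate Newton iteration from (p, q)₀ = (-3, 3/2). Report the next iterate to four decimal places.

(-1.6686, 1.1505)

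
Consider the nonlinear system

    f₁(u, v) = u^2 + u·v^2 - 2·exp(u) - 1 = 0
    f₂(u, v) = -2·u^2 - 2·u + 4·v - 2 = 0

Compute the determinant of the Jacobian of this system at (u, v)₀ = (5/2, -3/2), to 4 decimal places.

-158.4600

J = [[2·u + v^2 - 2·exp(u), 2·u·v], [-4·u - 2, 4]].
At the point, J = [[-17.114988, -7.5000], [-12.0000, 4.0000]].
det J = -158.4600.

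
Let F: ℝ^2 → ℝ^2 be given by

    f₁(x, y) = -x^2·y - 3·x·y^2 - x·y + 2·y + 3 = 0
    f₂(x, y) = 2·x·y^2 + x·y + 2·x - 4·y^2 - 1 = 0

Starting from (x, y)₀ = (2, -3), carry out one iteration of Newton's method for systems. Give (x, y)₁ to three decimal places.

(2.032, -1.769)

At (2, -3): F = (-39.000, -3.000).
Jacobian J = [[-2·x·y - 3·y^2 - y, -x^2 - 6·x·y - x + 2], [2·y^2 + y + 2, 4·x·y + x - 8·y]].
At the point, J = [[-12.000, 32.000], [17.000, 2.000]] (det J = -568.000).
Solving J·Δ = −F gives Δ = (0.032, 1.231).
Then the next iterate is (x, y)₁ = (2.032, -1.769).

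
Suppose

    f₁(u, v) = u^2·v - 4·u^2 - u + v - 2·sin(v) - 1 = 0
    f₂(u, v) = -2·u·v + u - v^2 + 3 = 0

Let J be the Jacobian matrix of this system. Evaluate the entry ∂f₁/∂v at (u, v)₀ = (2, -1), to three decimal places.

3.919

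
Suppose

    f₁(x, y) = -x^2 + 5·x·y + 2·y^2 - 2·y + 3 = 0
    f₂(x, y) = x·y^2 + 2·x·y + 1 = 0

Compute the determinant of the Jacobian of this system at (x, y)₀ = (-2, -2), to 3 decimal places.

J = [[-2·x + 5·y, 5·x + 4·y - 2], [y^2 + 2·y, 2·x·y + 2·x]].
At the point, J = [[-6.000, -20.000], [0.000, 4.000]].
det J = -24.000.

-24.000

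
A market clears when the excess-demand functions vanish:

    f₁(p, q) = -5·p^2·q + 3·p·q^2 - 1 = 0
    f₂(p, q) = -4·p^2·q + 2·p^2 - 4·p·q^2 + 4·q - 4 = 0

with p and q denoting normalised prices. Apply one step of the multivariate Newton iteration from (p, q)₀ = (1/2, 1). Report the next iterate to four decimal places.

(0.0900, 0.9600)

At (1/2, 1): F = (-0.7500, -2.5000).
Jacobian J = [[-10·p·q + 3·q^2, -5·p^2 + 6·p·q], [-8·p·q + 4·p - 4·q^2, -4·p^2 - 8·p·q + 4]].
At the point, J = [[-2.0000, 1.7500], [-6.0000, -1.0000]] (det J = 12.5000).
Solving J·Δ = −F gives Δ = (-0.4100, -0.0400).
Then the next iterate is (p, q)₁ = (0.0900, 0.9600).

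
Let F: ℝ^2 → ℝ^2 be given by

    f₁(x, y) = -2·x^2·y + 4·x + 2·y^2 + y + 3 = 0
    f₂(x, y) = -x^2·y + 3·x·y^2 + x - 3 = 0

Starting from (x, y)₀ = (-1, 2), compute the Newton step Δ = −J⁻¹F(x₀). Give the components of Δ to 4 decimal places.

At (-1, 2): F = (5.0000, -18.0000).
Jacobian J = [[-4·x·y + 4, -2·x^2 + 4·y + 1], [-2·x·y + 3·y^2 + 1, -x^2 + 6·x·y]].
At the point, J = [[12.0000, 7.0000], [17.0000, -13.0000]] (det J = -275.0000).
Solving J·Δ = −F gives Δ = (0.2218, -1.0945).

(0.2218, -1.0945)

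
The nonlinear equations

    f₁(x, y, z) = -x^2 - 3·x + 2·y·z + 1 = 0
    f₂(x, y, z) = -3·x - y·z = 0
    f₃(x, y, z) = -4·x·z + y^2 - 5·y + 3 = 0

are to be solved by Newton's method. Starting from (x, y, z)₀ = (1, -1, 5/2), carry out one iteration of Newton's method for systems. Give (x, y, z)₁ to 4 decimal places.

(0.1818, -0.1176, 2.7513)

At (1, -1, 5/2): F = (-8.0000, -0.5000, -1.0000).
Jacobian J = [[-2·x - 3, 2·z, 2·y], [-3, -z, -y], [-4·z, 2·y - 5, -4·x]].
At the point, J = [[-5.0000, 5.0000, -2.0000], [-3.0000, -2.5000, 1.0000], [-10.0000, -7.0000, -4.0000]] (det J = -187.0000).
Solving J·Δ = −F gives Δ = (-0.8182, 0.8824, 0.2513).
Then the next iterate is (x, y, z)₁ = (0.1818, -0.1176, 2.7513).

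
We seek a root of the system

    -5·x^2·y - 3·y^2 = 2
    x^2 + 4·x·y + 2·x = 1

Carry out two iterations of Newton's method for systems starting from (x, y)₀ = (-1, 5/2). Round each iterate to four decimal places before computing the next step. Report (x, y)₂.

(0.1250, 0.9261)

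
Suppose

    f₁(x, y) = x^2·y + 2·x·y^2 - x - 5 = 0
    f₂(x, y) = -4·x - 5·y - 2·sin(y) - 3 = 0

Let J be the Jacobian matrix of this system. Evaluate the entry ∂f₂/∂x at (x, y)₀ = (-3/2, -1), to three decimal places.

-4.000

∂f₂/∂x = -4.
At (-3/2, -1) this is -4.000.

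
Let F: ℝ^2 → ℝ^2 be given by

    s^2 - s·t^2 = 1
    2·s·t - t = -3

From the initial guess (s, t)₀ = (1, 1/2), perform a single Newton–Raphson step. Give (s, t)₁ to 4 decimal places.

(-0.1818, -1.8182)

At (1, 1/2): F = (-0.2500, 3.5000).
Jacobian J = [[2·s - t^2, -2·s·t], [2·t, 2·s - 1]].
At the point, J = [[1.7500, -1.0000], [1.0000, 1.0000]] (det J = 2.7500).
Solving J·Δ = −F gives Δ = (-1.1818, -2.3182).
Then the next iterate is (s, t)₁ = (-0.1818, -1.8182).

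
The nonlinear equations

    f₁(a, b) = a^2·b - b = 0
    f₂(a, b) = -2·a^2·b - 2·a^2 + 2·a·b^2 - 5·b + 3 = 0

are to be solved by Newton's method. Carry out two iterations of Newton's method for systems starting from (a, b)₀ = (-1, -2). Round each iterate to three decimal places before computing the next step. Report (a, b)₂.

(-1.000, -5.621)

At (-1, -2): F = (0.000, 7.000).
Jacobian J = [[2·a·b, a^2 - 1], [-4·a·b - 4·a + 2·b^2, -2·a^2 + 4·a·b - 5]].
At the point, J = [[4.000, 0.000], [4.000, 1.000]] (det J = 4.000).
Solving J·Δ = −F gives Δ = (0.000, -7.000).
Then the next iterate is (a, b)₁ = (-1.000, -9.000).
Round to (-1.000, -9.000) and repeat: F = (0.000, -98.000), J = [[18.000, 0.000], [130.000, 29.000]].
Δ = (0.000, 3.379), so (a, b)₂ = (-1.000, -5.621).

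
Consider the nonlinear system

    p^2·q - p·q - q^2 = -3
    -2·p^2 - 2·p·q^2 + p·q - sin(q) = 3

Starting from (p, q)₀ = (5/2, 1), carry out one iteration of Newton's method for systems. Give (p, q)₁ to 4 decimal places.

(1.4731, 0.0616)

At (5/2, 1): F = (5.7500, -18.841471).
Jacobian J = [[2·p·q - q, p^2 - p - 2·q], [-4·p - 2·q^2 + q, -4·p·q + p - cos(q)]].
At the point, J = [[4.0000, 1.7500], [-11.0000, -8.040302]] (det J = -12.911209).
Solving J·Δ = −F gives Δ = (-1.0269, -0.9384).
Then the next iterate is (p, q)₁ = (1.4731, 0.0616).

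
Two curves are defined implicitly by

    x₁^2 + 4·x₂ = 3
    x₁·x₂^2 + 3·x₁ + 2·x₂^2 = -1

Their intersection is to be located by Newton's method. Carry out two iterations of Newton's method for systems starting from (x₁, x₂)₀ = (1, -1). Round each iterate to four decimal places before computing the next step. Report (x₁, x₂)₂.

(-1.9437, 2.4128)

At (1, -1): F = (-6.0000, 7.0000).
Jacobian J = [[2·x₁, 4], [x₂^2 + 3, 2·x₁·x₂ + 4·x₂]].
At the point, J = [[2.0000, 4.0000], [4.0000, -6.0000]] (det J = -28.0000).
Solving J·Δ = −F gives Δ = (0.2857, 1.3571).
Then the next iterate is (x₁, x₂)₁ = (1.2857, 0.3571).
Round to (1.2857, 0.3571) and repeat: F = (0.081424, 5.276094), J = [[2.5714, 4.0000], [3.127520, 2.346647]].
Δ = (-3.2294, 2.0557), so (x₁, x₂)₂ = (-1.9437, 2.4128).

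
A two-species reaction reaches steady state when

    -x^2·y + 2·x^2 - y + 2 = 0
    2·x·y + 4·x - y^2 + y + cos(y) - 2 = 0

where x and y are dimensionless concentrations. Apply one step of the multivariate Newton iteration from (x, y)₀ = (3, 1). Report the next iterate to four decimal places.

At (3, 1): F = (10.0000, 16.540302).
Jacobian J = [[-2·x·y + 4·x, -x^2 - 1], [2·y + 4, 2·x - 2·y - sin(y) + 1]].
At the point, J = [[6.0000, -10.0000], [6.0000, 4.158529]] (det J = 84.951174).
Solving J·Δ = −F gives Δ = (-2.4366, -0.4619).
Then the next iterate is (x, y)₁ = (0.5634, 0.5381).

(0.5634, 0.5381)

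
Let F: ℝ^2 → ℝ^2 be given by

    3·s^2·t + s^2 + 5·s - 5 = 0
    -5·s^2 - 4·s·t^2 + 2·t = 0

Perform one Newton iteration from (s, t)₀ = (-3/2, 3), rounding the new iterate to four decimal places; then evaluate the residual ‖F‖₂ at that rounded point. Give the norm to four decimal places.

10.8452

At (-3/2, 3): F = (10.0000, 48.7500).
Jacobian J = [[6·s·t + 2·s + 5, 3·s^2], [-10·s - 4·t^2, -8·s·t + 2]].
At the point, J = [[-25.0000, 6.7500], [-21.0000, 38.0000]] (det J = -808.2500).
Solving J·Δ = −F gives Δ = (0.0630, -1.2481).
Then the next iterate is (s, t)₁ = (-1.4370, 1.7519).
Re-evaluating at (-1.4370, 1.7519): F = (0.732827, 10.820450), so ‖F‖₂ = 10.8452.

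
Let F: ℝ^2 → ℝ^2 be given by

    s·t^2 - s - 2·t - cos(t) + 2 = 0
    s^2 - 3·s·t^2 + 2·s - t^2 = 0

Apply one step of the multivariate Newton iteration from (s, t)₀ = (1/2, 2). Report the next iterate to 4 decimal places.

At (1/2, 2): F = (-0.083853, -8.7500).
Jacobian J = [[t^2 - 1, 2·s·t + sin(t) - 2], [2·s - 3·t^2 + 2, -6·s·t - 2·t]].
At the point, J = [[3.0000, 0.909297], [-9.0000, -10.0000]] (det J = -21.816323).
Solving J·Δ = −F gives Δ = (0.4031, -1.2378).
Then the next iterate is (s, t)₁ = (0.9031, 0.7622).

(0.9031, 0.7622)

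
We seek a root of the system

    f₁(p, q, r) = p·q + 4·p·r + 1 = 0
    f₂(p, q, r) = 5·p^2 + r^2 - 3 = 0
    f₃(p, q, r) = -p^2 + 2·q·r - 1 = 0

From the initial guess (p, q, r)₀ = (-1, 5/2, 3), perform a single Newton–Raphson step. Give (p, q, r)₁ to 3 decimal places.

(-0.422, 0.865, 2.131)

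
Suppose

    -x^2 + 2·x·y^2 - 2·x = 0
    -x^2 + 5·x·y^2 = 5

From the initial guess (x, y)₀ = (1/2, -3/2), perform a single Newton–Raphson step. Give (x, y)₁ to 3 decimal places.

(0.827, -1.003)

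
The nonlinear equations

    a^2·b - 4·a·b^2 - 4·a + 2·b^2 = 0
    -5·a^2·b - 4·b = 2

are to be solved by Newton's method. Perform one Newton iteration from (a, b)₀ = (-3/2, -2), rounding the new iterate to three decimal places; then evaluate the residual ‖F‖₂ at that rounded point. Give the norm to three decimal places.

At (-3/2, -2): F = (33.500, 28.500).
Jacobian J = [[2·a·b - 4·b^2 - 4, a^2 - 8·a·b + 4·b], [-10·a·b, -5·a^2 - 4]].
At the point, J = [[-14.000, -29.750], [-30.000, -15.250]] (det J = -679.000).
Solving J·Δ = −F gives Δ = (0.496, 0.892).
Then the next iterate is (a, b)₁ = (-1.004, -1.108).
Re-evaluating at (-1.004, -1.108): F = (10.28474, 8.01641), so ‖F‖₂ = 13.040.

13.040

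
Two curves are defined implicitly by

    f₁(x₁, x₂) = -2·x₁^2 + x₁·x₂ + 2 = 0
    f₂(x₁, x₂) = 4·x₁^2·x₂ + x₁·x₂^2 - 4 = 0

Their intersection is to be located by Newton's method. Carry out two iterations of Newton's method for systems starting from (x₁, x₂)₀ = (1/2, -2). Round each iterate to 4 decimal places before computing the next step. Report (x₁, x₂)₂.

At (1/2, -2): F = (0.5000, -4.0000).
Jacobian J = [[-4·x₁ + x₂, x₁], [8·x₁·x₂ + x₂^2, 4·x₁^2 + 2·x₁·x₂]].
At the point, J = [[-4.0000, 0.5000], [-4.0000, -1.0000]] (det J = 6.0000).
Solving J·Δ = −F gives Δ = (-0.2500, -3.0000).
Then the next iterate is (x₁, x₂)₁ = (0.2500, -5.0000).
Round to (0.2500, -5.0000) and repeat: F = (0.6250, 1.0000), J = [[-6.0000, 0.2500], [15.0000, -2.2500]].
Δ = (0.1699, 1.5769), so (x₁, x₂)₂ = (0.4199, -3.4231).

(0.4199, -3.4231)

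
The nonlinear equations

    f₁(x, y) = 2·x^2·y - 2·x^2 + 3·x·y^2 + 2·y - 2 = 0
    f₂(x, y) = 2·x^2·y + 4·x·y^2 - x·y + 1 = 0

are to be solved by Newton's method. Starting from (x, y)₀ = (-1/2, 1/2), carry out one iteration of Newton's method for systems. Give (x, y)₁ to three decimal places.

(0.000, 1.250)

At (-1/2, 1/2): F = (-1.625, 1.000).
Jacobian J = [[4·x·y - 4·x + 3·y^2, 2·x^2 + 6·x·y + 2], [4·x·y + 4·y^2 - y, 2·x^2 + 8·x·y - x]].
At the point, J = [[1.750, 1.000], [-0.500, -1.000]] (det J = -1.250).
Solving J·Δ = −F gives Δ = (0.500, 0.750).
Then the next iterate is (x, y)₁ = (0.000, 1.250).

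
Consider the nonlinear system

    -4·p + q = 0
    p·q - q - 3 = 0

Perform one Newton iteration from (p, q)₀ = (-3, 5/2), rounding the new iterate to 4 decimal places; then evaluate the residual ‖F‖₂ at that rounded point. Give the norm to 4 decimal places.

3.8889

At (-3, 5/2): F = (14.5000, -13.0000).
Jacobian J = [[-4, 1], [q, p - 1]].
At the point, J = [[-4.0000, 1.0000], [2.5000, -4.0000]] (det J = 13.5000).
Solving J·Δ = −F gives Δ = (3.3333, -1.1667).
Then the next iterate is (p, q)₁ = (0.3333, 1.3333).
Re-evaluating at (0.3333, 1.3333): F = (0.0001, -3.888911), so ‖F‖₂ = 3.8889.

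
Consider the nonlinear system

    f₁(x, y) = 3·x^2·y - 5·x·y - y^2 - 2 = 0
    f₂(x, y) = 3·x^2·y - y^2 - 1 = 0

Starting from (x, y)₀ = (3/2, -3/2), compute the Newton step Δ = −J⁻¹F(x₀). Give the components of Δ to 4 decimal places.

(-0.0133, 1.3533)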